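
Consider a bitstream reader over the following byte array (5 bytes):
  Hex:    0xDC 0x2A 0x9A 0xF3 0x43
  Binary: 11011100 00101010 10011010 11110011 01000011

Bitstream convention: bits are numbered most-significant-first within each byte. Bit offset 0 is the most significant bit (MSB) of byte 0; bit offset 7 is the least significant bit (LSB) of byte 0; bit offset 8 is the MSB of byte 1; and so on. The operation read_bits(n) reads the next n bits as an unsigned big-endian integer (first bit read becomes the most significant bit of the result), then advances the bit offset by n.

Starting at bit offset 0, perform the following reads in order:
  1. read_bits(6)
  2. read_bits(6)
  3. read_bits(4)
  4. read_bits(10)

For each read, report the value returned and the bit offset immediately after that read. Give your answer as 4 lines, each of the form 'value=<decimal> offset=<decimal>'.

Answer: value=55 offset=6
value=2 offset=12
value=10 offset=16
value=619 offset=26

Derivation:
Read 1: bits[0:6] width=6 -> value=55 (bin 110111); offset now 6 = byte 0 bit 6; 34 bits remain
Read 2: bits[6:12] width=6 -> value=2 (bin 000010); offset now 12 = byte 1 bit 4; 28 bits remain
Read 3: bits[12:16] width=4 -> value=10 (bin 1010); offset now 16 = byte 2 bit 0; 24 bits remain
Read 4: bits[16:26] width=10 -> value=619 (bin 1001101011); offset now 26 = byte 3 bit 2; 14 bits remain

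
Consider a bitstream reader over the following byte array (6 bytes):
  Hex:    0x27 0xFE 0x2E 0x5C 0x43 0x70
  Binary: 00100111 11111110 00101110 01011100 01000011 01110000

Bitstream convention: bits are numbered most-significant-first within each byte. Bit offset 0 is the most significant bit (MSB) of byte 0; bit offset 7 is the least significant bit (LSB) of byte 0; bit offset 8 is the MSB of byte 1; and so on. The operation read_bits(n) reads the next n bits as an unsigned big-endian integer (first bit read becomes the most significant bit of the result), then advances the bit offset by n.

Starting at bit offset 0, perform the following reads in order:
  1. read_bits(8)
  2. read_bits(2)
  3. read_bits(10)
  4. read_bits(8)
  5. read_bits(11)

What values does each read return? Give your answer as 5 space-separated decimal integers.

Answer: 39 3 994 229 1569

Derivation:
Read 1: bits[0:8] width=8 -> value=39 (bin 00100111); offset now 8 = byte 1 bit 0; 40 bits remain
Read 2: bits[8:10] width=2 -> value=3 (bin 11); offset now 10 = byte 1 bit 2; 38 bits remain
Read 3: bits[10:20] width=10 -> value=994 (bin 1111100010); offset now 20 = byte 2 bit 4; 28 bits remain
Read 4: bits[20:28] width=8 -> value=229 (bin 11100101); offset now 28 = byte 3 bit 4; 20 bits remain
Read 5: bits[28:39] width=11 -> value=1569 (bin 11000100001); offset now 39 = byte 4 bit 7; 9 bits remain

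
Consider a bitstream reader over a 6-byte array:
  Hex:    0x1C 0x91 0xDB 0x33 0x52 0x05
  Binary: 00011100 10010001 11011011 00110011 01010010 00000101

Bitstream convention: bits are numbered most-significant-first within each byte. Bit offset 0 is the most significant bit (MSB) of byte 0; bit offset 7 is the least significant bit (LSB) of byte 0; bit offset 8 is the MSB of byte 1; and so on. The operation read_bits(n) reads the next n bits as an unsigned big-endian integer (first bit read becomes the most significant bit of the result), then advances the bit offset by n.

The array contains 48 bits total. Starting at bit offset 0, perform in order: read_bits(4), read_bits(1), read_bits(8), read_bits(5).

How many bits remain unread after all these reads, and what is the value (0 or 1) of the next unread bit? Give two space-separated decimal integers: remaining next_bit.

Answer: 30 0

Derivation:
Read 1: bits[0:4] width=4 -> value=1 (bin 0001); offset now 4 = byte 0 bit 4; 44 bits remain
Read 2: bits[4:5] width=1 -> value=1 (bin 1); offset now 5 = byte 0 bit 5; 43 bits remain
Read 3: bits[5:13] width=8 -> value=146 (bin 10010010); offset now 13 = byte 1 bit 5; 35 bits remain
Read 4: bits[13:18] width=5 -> value=7 (bin 00111); offset now 18 = byte 2 bit 2; 30 bits remain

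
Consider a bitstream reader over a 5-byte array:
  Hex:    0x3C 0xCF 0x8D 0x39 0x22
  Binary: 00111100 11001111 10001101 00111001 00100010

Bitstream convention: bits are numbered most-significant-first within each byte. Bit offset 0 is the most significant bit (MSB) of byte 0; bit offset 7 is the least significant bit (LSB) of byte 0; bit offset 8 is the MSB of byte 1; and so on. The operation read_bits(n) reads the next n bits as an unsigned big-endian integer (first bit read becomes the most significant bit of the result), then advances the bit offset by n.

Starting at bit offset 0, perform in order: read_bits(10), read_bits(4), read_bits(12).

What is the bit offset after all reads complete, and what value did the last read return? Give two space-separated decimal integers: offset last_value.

Read 1: bits[0:10] width=10 -> value=243 (bin 0011110011); offset now 10 = byte 1 bit 2; 30 bits remain
Read 2: bits[10:14] width=4 -> value=3 (bin 0011); offset now 14 = byte 1 bit 6; 26 bits remain
Read 3: bits[14:26] width=12 -> value=3636 (bin 111000110100); offset now 26 = byte 3 bit 2; 14 bits remain

Answer: 26 3636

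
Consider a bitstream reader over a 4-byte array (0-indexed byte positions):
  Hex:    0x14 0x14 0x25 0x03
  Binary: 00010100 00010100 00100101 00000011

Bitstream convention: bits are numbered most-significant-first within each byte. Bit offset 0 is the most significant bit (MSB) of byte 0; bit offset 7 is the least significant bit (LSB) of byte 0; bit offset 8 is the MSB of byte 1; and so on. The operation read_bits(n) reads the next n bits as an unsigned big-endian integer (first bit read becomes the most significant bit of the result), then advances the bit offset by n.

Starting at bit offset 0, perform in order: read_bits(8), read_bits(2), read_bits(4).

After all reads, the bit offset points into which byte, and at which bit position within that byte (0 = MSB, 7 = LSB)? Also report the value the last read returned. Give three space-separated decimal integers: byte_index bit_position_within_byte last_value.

Read 1: bits[0:8] width=8 -> value=20 (bin 00010100); offset now 8 = byte 1 bit 0; 24 bits remain
Read 2: bits[8:10] width=2 -> value=0 (bin 00); offset now 10 = byte 1 bit 2; 22 bits remain
Read 3: bits[10:14] width=4 -> value=5 (bin 0101); offset now 14 = byte 1 bit 6; 18 bits remain

Answer: 1 6 5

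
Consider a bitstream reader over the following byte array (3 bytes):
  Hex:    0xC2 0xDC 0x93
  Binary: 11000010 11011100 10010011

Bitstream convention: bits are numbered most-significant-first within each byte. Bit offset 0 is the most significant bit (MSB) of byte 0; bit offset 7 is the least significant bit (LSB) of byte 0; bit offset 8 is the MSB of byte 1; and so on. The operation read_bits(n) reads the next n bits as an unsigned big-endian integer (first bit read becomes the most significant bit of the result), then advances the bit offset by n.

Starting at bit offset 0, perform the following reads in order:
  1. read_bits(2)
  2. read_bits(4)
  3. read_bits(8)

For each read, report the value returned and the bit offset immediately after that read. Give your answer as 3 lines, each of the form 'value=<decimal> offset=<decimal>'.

Read 1: bits[0:2] width=2 -> value=3 (bin 11); offset now 2 = byte 0 bit 2; 22 bits remain
Read 2: bits[2:6] width=4 -> value=0 (bin 0000); offset now 6 = byte 0 bit 6; 18 bits remain
Read 3: bits[6:14] width=8 -> value=183 (bin 10110111); offset now 14 = byte 1 bit 6; 10 bits remain

Answer: value=3 offset=2
value=0 offset=6
value=183 offset=14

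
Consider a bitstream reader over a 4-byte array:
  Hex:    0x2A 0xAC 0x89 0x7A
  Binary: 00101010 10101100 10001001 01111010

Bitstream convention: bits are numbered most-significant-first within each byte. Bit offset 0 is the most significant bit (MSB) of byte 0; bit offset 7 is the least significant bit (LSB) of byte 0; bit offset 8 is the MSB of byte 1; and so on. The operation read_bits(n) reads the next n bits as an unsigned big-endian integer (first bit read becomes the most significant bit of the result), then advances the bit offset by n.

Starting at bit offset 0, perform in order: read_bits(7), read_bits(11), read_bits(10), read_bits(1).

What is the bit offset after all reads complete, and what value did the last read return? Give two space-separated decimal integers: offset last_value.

Read 1: bits[0:7] width=7 -> value=21 (bin 0010101); offset now 7 = byte 0 bit 7; 25 bits remain
Read 2: bits[7:18] width=11 -> value=690 (bin 01010110010); offset now 18 = byte 2 bit 2; 14 bits remain
Read 3: bits[18:28] width=10 -> value=151 (bin 0010010111); offset now 28 = byte 3 bit 4; 4 bits remain
Read 4: bits[28:29] width=1 -> value=1 (bin 1); offset now 29 = byte 3 bit 5; 3 bits remain

Answer: 29 1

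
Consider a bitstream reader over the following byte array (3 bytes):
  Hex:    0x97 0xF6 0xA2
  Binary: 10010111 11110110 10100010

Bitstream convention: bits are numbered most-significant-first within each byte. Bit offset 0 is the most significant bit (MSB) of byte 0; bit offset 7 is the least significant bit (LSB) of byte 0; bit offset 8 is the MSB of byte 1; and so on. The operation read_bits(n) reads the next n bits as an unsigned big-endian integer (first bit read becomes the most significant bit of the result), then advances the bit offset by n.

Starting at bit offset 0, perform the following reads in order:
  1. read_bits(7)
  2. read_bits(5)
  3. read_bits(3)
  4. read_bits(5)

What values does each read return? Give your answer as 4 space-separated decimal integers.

Read 1: bits[0:7] width=7 -> value=75 (bin 1001011); offset now 7 = byte 0 bit 7; 17 bits remain
Read 2: bits[7:12] width=5 -> value=31 (bin 11111); offset now 12 = byte 1 bit 4; 12 bits remain
Read 3: bits[12:15] width=3 -> value=3 (bin 011); offset now 15 = byte 1 bit 7; 9 bits remain
Read 4: bits[15:20] width=5 -> value=10 (bin 01010); offset now 20 = byte 2 bit 4; 4 bits remain

Answer: 75 31 3 10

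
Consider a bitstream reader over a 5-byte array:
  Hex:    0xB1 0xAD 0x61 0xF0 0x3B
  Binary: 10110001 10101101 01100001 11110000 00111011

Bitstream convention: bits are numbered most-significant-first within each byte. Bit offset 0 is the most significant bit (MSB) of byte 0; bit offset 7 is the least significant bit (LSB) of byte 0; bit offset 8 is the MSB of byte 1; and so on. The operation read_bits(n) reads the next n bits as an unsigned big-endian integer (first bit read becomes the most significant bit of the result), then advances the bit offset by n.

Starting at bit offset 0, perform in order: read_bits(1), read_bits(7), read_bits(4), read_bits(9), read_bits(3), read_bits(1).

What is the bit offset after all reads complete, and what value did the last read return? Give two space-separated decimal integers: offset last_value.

Answer: 25 1

Derivation:
Read 1: bits[0:1] width=1 -> value=1 (bin 1); offset now 1 = byte 0 bit 1; 39 bits remain
Read 2: bits[1:8] width=7 -> value=49 (bin 0110001); offset now 8 = byte 1 bit 0; 32 bits remain
Read 3: bits[8:12] width=4 -> value=10 (bin 1010); offset now 12 = byte 1 bit 4; 28 bits remain
Read 4: bits[12:21] width=9 -> value=428 (bin 110101100); offset now 21 = byte 2 bit 5; 19 bits remain
Read 5: bits[21:24] width=3 -> value=1 (bin 001); offset now 24 = byte 3 bit 0; 16 bits remain
Read 6: bits[24:25] width=1 -> value=1 (bin 1); offset now 25 = byte 3 bit 1; 15 bits remain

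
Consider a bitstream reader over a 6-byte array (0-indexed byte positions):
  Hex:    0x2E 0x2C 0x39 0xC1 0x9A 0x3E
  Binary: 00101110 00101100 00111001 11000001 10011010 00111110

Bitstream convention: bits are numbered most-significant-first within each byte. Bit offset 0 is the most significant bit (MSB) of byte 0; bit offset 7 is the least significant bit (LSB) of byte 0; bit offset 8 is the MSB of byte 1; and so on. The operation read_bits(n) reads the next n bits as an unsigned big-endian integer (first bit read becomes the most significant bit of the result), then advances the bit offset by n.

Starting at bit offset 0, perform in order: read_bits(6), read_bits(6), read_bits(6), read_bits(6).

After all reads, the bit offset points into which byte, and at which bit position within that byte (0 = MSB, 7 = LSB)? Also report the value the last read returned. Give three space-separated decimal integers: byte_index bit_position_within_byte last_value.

Read 1: bits[0:6] width=6 -> value=11 (bin 001011); offset now 6 = byte 0 bit 6; 42 bits remain
Read 2: bits[6:12] width=6 -> value=34 (bin 100010); offset now 12 = byte 1 bit 4; 36 bits remain
Read 3: bits[12:18] width=6 -> value=48 (bin 110000); offset now 18 = byte 2 bit 2; 30 bits remain
Read 4: bits[18:24] width=6 -> value=57 (bin 111001); offset now 24 = byte 3 bit 0; 24 bits remain

Answer: 3 0 57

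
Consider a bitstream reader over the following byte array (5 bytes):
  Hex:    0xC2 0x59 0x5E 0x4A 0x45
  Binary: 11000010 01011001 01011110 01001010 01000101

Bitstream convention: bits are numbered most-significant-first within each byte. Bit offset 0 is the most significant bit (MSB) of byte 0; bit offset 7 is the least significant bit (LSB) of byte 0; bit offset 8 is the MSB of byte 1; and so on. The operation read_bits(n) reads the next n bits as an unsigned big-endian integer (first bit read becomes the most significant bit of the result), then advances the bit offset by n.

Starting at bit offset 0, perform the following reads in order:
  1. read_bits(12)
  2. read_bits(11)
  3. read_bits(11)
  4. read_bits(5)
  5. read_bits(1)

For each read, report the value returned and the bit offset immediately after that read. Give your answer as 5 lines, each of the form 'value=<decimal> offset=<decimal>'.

Answer: value=3109 offset=12
value=1199 offset=23
value=297 offset=34
value=2 offset=39
value=1 offset=40

Derivation:
Read 1: bits[0:12] width=12 -> value=3109 (bin 110000100101); offset now 12 = byte 1 bit 4; 28 bits remain
Read 2: bits[12:23] width=11 -> value=1199 (bin 10010101111); offset now 23 = byte 2 bit 7; 17 bits remain
Read 3: bits[23:34] width=11 -> value=297 (bin 00100101001); offset now 34 = byte 4 bit 2; 6 bits remain
Read 4: bits[34:39] width=5 -> value=2 (bin 00010); offset now 39 = byte 4 bit 7; 1 bits remain
Read 5: bits[39:40] width=1 -> value=1 (bin 1); offset now 40 = byte 5 bit 0; 0 bits remain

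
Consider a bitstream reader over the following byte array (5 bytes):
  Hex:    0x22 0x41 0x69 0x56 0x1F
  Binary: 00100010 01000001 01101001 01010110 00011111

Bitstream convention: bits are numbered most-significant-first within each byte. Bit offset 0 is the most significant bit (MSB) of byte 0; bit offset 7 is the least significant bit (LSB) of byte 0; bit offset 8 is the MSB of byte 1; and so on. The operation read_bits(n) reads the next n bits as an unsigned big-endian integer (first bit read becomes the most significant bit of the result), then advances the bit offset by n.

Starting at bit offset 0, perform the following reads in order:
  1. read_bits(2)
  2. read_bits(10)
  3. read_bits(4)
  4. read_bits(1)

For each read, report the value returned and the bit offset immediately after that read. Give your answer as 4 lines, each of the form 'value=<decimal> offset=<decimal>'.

Answer: value=0 offset=2
value=548 offset=12
value=1 offset=16
value=0 offset=17

Derivation:
Read 1: bits[0:2] width=2 -> value=0 (bin 00); offset now 2 = byte 0 bit 2; 38 bits remain
Read 2: bits[2:12] width=10 -> value=548 (bin 1000100100); offset now 12 = byte 1 bit 4; 28 bits remain
Read 3: bits[12:16] width=4 -> value=1 (bin 0001); offset now 16 = byte 2 bit 0; 24 bits remain
Read 4: bits[16:17] width=1 -> value=0 (bin 0); offset now 17 = byte 2 bit 1; 23 bits remain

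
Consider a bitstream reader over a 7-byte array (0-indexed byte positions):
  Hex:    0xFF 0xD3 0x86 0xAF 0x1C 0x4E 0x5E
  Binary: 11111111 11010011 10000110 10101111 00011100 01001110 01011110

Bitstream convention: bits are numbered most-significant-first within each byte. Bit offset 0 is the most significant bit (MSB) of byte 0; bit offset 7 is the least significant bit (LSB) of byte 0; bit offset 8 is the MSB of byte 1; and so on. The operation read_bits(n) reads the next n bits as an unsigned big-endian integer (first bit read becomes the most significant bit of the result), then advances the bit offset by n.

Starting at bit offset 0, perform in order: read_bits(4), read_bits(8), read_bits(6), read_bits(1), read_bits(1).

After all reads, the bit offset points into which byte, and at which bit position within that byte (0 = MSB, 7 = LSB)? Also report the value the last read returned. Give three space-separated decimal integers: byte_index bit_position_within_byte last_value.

Read 1: bits[0:4] width=4 -> value=15 (bin 1111); offset now 4 = byte 0 bit 4; 52 bits remain
Read 2: bits[4:12] width=8 -> value=253 (bin 11111101); offset now 12 = byte 1 bit 4; 44 bits remain
Read 3: bits[12:18] width=6 -> value=14 (bin 001110); offset now 18 = byte 2 bit 2; 38 bits remain
Read 4: bits[18:19] width=1 -> value=0 (bin 0); offset now 19 = byte 2 bit 3; 37 bits remain
Read 5: bits[19:20] width=1 -> value=0 (bin 0); offset now 20 = byte 2 bit 4; 36 bits remain

Answer: 2 4 0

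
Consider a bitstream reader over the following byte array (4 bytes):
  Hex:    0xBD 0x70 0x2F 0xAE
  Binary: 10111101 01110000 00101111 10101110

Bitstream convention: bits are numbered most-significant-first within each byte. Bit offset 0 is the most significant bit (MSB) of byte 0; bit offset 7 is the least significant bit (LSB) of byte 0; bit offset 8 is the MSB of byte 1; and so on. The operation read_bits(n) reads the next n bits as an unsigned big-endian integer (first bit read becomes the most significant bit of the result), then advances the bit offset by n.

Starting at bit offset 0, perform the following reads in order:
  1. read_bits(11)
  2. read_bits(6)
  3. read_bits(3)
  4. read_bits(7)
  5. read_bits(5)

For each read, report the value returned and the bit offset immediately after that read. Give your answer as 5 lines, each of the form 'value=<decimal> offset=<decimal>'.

Answer: value=1515 offset=11
value=32 offset=17
value=2 offset=20
value=125 offset=27
value=14 offset=32

Derivation:
Read 1: bits[0:11] width=11 -> value=1515 (bin 10111101011); offset now 11 = byte 1 bit 3; 21 bits remain
Read 2: bits[11:17] width=6 -> value=32 (bin 100000); offset now 17 = byte 2 bit 1; 15 bits remain
Read 3: bits[17:20] width=3 -> value=2 (bin 010); offset now 20 = byte 2 bit 4; 12 bits remain
Read 4: bits[20:27] width=7 -> value=125 (bin 1111101); offset now 27 = byte 3 bit 3; 5 bits remain
Read 5: bits[27:32] width=5 -> value=14 (bin 01110); offset now 32 = byte 4 bit 0; 0 bits remain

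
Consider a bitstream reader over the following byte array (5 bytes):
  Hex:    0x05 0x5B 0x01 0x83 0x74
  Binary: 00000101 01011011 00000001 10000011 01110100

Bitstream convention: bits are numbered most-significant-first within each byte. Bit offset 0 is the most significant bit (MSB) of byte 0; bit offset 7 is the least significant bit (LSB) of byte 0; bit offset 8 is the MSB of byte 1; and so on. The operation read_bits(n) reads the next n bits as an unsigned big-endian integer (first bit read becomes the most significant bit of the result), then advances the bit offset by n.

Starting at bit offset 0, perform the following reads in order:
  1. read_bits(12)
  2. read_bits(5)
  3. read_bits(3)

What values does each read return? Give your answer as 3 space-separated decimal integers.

Answer: 85 22 0

Derivation:
Read 1: bits[0:12] width=12 -> value=85 (bin 000001010101); offset now 12 = byte 1 bit 4; 28 bits remain
Read 2: bits[12:17] width=5 -> value=22 (bin 10110); offset now 17 = byte 2 bit 1; 23 bits remain
Read 3: bits[17:20] width=3 -> value=0 (bin 000); offset now 20 = byte 2 bit 4; 20 bits remain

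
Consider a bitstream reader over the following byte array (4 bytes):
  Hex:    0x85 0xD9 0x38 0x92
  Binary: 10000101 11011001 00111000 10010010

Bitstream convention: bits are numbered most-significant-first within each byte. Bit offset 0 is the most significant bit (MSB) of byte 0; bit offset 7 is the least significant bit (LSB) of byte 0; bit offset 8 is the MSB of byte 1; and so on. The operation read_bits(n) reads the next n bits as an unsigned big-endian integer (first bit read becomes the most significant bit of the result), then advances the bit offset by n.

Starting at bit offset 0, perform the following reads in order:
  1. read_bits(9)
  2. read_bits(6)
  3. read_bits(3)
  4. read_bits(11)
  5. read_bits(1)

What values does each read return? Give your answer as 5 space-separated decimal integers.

Answer: 267 44 4 1810 0

Derivation:
Read 1: bits[0:9] width=9 -> value=267 (bin 100001011); offset now 9 = byte 1 bit 1; 23 bits remain
Read 2: bits[9:15] width=6 -> value=44 (bin 101100); offset now 15 = byte 1 bit 7; 17 bits remain
Read 3: bits[15:18] width=3 -> value=4 (bin 100); offset now 18 = byte 2 bit 2; 14 bits remain
Read 4: bits[18:29] width=11 -> value=1810 (bin 11100010010); offset now 29 = byte 3 bit 5; 3 bits remain
Read 5: bits[29:30] width=1 -> value=0 (bin 0); offset now 30 = byte 3 bit 6; 2 bits remain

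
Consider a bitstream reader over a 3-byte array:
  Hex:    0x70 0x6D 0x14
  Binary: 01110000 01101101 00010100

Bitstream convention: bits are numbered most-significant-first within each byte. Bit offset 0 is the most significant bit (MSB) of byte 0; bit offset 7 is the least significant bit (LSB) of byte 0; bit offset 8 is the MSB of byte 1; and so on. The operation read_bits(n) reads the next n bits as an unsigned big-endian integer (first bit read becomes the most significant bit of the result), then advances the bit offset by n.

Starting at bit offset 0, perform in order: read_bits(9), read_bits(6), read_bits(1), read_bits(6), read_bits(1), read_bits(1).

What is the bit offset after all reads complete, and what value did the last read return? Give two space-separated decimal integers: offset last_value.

Read 1: bits[0:9] width=9 -> value=224 (bin 011100000); offset now 9 = byte 1 bit 1; 15 bits remain
Read 2: bits[9:15] width=6 -> value=54 (bin 110110); offset now 15 = byte 1 bit 7; 9 bits remain
Read 3: bits[15:16] width=1 -> value=1 (bin 1); offset now 16 = byte 2 bit 0; 8 bits remain
Read 4: bits[16:22] width=6 -> value=5 (bin 000101); offset now 22 = byte 2 bit 6; 2 bits remain
Read 5: bits[22:23] width=1 -> value=0 (bin 0); offset now 23 = byte 2 bit 7; 1 bits remain
Read 6: bits[23:24] width=1 -> value=0 (bin 0); offset now 24 = byte 3 bit 0; 0 bits remain

Answer: 24 0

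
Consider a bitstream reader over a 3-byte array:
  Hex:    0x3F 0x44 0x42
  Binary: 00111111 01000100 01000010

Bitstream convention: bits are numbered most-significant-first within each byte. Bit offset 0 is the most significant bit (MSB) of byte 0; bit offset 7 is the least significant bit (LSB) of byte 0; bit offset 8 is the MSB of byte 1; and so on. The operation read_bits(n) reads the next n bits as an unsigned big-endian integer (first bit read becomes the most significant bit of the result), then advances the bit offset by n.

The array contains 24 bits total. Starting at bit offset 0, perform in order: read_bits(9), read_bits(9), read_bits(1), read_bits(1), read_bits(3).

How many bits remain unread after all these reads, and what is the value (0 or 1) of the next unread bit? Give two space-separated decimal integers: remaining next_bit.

Answer: 1 0

Derivation:
Read 1: bits[0:9] width=9 -> value=126 (bin 001111110); offset now 9 = byte 1 bit 1; 15 bits remain
Read 2: bits[9:18] width=9 -> value=273 (bin 100010001); offset now 18 = byte 2 bit 2; 6 bits remain
Read 3: bits[18:19] width=1 -> value=0 (bin 0); offset now 19 = byte 2 bit 3; 5 bits remain
Read 4: bits[19:20] width=1 -> value=0 (bin 0); offset now 20 = byte 2 bit 4; 4 bits remain
Read 5: bits[20:23] width=3 -> value=1 (bin 001); offset now 23 = byte 2 bit 7; 1 bits remain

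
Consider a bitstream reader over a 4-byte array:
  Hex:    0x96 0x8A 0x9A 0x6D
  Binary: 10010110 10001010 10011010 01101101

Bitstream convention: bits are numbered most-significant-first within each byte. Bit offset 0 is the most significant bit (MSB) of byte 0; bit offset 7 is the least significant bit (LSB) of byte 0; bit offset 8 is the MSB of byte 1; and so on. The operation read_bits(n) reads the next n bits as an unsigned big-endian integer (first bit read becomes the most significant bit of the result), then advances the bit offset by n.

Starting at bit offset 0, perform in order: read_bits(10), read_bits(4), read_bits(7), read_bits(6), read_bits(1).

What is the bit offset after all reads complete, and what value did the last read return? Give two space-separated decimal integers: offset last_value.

Answer: 28 0

Derivation:
Read 1: bits[0:10] width=10 -> value=602 (bin 1001011010); offset now 10 = byte 1 bit 2; 22 bits remain
Read 2: bits[10:14] width=4 -> value=2 (bin 0010); offset now 14 = byte 1 bit 6; 18 bits remain
Read 3: bits[14:21] width=7 -> value=83 (bin 1010011); offset now 21 = byte 2 bit 5; 11 bits remain
Read 4: bits[21:27] width=6 -> value=19 (bin 010011); offset now 27 = byte 3 bit 3; 5 bits remain
Read 5: bits[27:28] width=1 -> value=0 (bin 0); offset now 28 = byte 3 bit 4; 4 bits remain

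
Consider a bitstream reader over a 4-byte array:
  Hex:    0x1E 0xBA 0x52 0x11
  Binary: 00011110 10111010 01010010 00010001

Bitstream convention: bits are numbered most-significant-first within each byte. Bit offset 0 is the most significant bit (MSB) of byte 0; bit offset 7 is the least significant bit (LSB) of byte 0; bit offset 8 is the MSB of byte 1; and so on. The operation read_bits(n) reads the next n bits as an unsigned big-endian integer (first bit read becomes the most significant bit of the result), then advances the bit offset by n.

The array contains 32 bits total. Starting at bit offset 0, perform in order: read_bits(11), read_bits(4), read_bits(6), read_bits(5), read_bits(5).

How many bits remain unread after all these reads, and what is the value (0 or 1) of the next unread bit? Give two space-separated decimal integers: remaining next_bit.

Answer: 1 1

Derivation:
Read 1: bits[0:11] width=11 -> value=245 (bin 00011110101); offset now 11 = byte 1 bit 3; 21 bits remain
Read 2: bits[11:15] width=4 -> value=13 (bin 1101); offset now 15 = byte 1 bit 7; 17 bits remain
Read 3: bits[15:21] width=6 -> value=10 (bin 001010); offset now 21 = byte 2 bit 5; 11 bits remain
Read 4: bits[21:26] width=5 -> value=8 (bin 01000); offset now 26 = byte 3 bit 2; 6 bits remain
Read 5: bits[26:31] width=5 -> value=8 (bin 01000); offset now 31 = byte 3 bit 7; 1 bits remain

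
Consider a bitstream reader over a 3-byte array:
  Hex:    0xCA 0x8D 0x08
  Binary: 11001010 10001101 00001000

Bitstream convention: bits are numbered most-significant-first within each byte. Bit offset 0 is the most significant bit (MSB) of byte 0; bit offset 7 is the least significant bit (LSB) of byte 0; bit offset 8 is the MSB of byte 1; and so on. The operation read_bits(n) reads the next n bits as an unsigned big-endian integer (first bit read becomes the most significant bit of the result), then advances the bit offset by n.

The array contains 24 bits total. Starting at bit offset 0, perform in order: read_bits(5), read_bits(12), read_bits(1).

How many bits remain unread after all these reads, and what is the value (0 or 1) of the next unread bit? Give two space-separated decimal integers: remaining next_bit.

Read 1: bits[0:5] width=5 -> value=25 (bin 11001); offset now 5 = byte 0 bit 5; 19 bits remain
Read 2: bits[5:17] width=12 -> value=1306 (bin 010100011010); offset now 17 = byte 2 bit 1; 7 bits remain
Read 3: bits[17:18] width=1 -> value=0 (bin 0); offset now 18 = byte 2 bit 2; 6 bits remain

Answer: 6 0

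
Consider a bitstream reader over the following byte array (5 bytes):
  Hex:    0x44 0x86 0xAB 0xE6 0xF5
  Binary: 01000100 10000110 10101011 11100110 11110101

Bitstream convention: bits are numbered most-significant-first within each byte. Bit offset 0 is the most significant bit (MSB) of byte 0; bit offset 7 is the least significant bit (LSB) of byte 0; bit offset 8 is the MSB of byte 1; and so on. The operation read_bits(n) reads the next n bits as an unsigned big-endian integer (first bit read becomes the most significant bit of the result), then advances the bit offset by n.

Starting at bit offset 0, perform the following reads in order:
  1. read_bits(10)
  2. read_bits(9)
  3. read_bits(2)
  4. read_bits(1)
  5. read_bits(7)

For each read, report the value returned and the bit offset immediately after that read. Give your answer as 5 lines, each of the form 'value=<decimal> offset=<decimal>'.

Answer: value=274 offset=10
value=53 offset=19
value=1 offset=21
value=0 offset=22
value=124 offset=29

Derivation:
Read 1: bits[0:10] width=10 -> value=274 (bin 0100010010); offset now 10 = byte 1 bit 2; 30 bits remain
Read 2: bits[10:19] width=9 -> value=53 (bin 000110101); offset now 19 = byte 2 bit 3; 21 bits remain
Read 3: bits[19:21] width=2 -> value=1 (bin 01); offset now 21 = byte 2 bit 5; 19 bits remain
Read 4: bits[21:22] width=1 -> value=0 (bin 0); offset now 22 = byte 2 bit 6; 18 bits remain
Read 5: bits[22:29] width=7 -> value=124 (bin 1111100); offset now 29 = byte 3 bit 5; 11 bits remain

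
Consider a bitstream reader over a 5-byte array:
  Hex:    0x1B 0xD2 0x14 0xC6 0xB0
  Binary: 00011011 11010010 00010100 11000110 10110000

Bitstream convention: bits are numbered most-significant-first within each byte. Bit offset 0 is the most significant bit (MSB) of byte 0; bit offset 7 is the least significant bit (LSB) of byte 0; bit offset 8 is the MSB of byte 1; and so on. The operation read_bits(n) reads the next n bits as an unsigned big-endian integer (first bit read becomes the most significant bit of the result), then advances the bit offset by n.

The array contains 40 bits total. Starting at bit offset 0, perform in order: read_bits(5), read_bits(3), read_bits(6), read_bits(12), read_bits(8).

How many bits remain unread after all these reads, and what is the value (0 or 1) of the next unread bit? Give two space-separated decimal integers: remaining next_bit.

Answer: 6 1

Derivation:
Read 1: bits[0:5] width=5 -> value=3 (bin 00011); offset now 5 = byte 0 bit 5; 35 bits remain
Read 2: bits[5:8] width=3 -> value=3 (bin 011); offset now 8 = byte 1 bit 0; 32 bits remain
Read 3: bits[8:14] width=6 -> value=52 (bin 110100); offset now 14 = byte 1 bit 6; 26 bits remain
Read 4: bits[14:26] width=12 -> value=2131 (bin 100001010011); offset now 26 = byte 3 bit 2; 14 bits remain
Read 5: bits[26:34] width=8 -> value=26 (bin 00011010); offset now 34 = byte 4 bit 2; 6 bits remain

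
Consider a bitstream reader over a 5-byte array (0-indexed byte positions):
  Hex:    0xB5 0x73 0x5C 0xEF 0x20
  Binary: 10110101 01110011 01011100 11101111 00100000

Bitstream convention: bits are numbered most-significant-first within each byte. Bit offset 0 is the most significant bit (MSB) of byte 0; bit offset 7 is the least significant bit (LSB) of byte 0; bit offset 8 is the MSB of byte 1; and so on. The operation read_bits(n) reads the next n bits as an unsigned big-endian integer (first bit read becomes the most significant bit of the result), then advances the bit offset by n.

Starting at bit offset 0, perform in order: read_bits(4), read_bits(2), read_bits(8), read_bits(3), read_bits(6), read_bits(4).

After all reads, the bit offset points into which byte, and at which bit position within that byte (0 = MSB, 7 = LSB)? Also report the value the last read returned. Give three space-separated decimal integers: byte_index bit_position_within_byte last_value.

Answer: 3 3 7

Derivation:
Read 1: bits[0:4] width=4 -> value=11 (bin 1011); offset now 4 = byte 0 bit 4; 36 bits remain
Read 2: bits[4:6] width=2 -> value=1 (bin 01); offset now 6 = byte 0 bit 6; 34 bits remain
Read 3: bits[6:14] width=8 -> value=92 (bin 01011100); offset now 14 = byte 1 bit 6; 26 bits remain
Read 4: bits[14:17] width=3 -> value=6 (bin 110); offset now 17 = byte 2 bit 1; 23 bits remain
Read 5: bits[17:23] width=6 -> value=46 (bin 101110); offset now 23 = byte 2 bit 7; 17 bits remain
Read 6: bits[23:27] width=4 -> value=7 (bin 0111); offset now 27 = byte 3 bit 3; 13 bits remain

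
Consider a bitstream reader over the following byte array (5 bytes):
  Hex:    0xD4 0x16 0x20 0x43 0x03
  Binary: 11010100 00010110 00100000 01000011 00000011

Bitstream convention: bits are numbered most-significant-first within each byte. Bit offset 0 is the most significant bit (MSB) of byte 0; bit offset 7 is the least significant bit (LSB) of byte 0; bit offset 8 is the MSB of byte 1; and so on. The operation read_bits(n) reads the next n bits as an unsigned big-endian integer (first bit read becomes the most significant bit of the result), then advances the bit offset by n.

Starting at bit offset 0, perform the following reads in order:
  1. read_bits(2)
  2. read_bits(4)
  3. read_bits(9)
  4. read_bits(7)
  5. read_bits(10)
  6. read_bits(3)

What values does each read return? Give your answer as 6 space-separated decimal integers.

Read 1: bits[0:2] width=2 -> value=3 (bin 11); offset now 2 = byte 0 bit 2; 38 bits remain
Read 2: bits[2:6] width=4 -> value=5 (bin 0101); offset now 6 = byte 0 bit 6; 34 bits remain
Read 3: bits[6:15] width=9 -> value=11 (bin 000001011); offset now 15 = byte 1 bit 7; 25 bits remain
Read 4: bits[15:22] width=7 -> value=8 (bin 0001000); offset now 22 = byte 2 bit 6; 18 bits remain
Read 5: bits[22:32] width=10 -> value=67 (bin 0001000011); offset now 32 = byte 4 bit 0; 8 bits remain
Read 6: bits[32:35] width=3 -> value=0 (bin 000); offset now 35 = byte 4 bit 3; 5 bits remain

Answer: 3 5 11 8 67 0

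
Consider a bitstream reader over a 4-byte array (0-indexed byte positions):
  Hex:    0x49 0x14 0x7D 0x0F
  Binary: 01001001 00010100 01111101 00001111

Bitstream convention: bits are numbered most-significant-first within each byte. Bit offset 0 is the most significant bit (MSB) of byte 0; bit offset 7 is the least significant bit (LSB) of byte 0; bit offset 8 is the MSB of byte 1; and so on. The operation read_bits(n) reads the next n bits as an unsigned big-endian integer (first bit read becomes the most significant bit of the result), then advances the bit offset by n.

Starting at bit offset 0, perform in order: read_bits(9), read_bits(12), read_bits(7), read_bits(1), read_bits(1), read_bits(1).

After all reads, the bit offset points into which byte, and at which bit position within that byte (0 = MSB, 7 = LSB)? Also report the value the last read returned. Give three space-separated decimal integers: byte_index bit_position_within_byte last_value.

Read 1: bits[0:9] width=9 -> value=146 (bin 010010010); offset now 9 = byte 1 bit 1; 23 bits remain
Read 2: bits[9:21] width=12 -> value=655 (bin 001010001111); offset now 21 = byte 2 bit 5; 11 bits remain
Read 3: bits[21:28] width=7 -> value=80 (bin 1010000); offset now 28 = byte 3 bit 4; 4 bits remain
Read 4: bits[28:29] width=1 -> value=1 (bin 1); offset now 29 = byte 3 bit 5; 3 bits remain
Read 5: bits[29:30] width=1 -> value=1 (bin 1); offset now 30 = byte 3 bit 6; 2 bits remain
Read 6: bits[30:31] width=1 -> value=1 (bin 1); offset now 31 = byte 3 bit 7; 1 bits remain

Answer: 3 7 1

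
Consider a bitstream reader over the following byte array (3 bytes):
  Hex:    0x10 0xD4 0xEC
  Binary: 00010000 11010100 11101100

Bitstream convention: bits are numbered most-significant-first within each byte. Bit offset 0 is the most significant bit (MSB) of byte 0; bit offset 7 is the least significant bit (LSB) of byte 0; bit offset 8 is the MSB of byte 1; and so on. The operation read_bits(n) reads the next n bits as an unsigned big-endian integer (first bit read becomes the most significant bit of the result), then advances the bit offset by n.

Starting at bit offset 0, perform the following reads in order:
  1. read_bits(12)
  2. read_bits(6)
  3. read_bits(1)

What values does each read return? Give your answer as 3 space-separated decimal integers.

Read 1: bits[0:12] width=12 -> value=269 (bin 000100001101); offset now 12 = byte 1 bit 4; 12 bits remain
Read 2: bits[12:18] width=6 -> value=19 (bin 010011); offset now 18 = byte 2 bit 2; 6 bits remain
Read 3: bits[18:19] width=1 -> value=1 (bin 1); offset now 19 = byte 2 bit 3; 5 bits remain

Answer: 269 19 1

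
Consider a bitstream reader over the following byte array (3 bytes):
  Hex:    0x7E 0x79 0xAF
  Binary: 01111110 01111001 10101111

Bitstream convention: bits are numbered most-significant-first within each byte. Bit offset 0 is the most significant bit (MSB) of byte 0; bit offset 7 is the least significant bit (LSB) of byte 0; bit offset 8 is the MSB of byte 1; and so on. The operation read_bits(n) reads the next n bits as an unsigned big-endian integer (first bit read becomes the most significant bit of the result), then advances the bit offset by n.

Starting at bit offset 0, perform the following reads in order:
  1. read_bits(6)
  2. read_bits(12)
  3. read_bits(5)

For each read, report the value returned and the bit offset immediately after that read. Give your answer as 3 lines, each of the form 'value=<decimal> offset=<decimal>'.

Read 1: bits[0:6] width=6 -> value=31 (bin 011111); offset now 6 = byte 0 bit 6; 18 bits remain
Read 2: bits[6:18] width=12 -> value=2534 (bin 100111100110); offset now 18 = byte 2 bit 2; 6 bits remain
Read 3: bits[18:23] width=5 -> value=23 (bin 10111); offset now 23 = byte 2 bit 7; 1 bits remain

Answer: value=31 offset=6
value=2534 offset=18
value=23 offset=23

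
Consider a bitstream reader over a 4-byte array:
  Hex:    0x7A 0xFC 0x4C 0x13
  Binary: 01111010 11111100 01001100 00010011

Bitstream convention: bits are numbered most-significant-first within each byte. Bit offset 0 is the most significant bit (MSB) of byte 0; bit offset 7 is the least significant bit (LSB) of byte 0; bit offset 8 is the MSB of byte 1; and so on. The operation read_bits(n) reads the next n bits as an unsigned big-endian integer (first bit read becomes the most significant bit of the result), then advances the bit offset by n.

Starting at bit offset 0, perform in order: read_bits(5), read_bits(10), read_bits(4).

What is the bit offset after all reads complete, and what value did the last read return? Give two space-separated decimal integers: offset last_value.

Answer: 19 2

Derivation:
Read 1: bits[0:5] width=5 -> value=15 (bin 01111); offset now 5 = byte 0 bit 5; 27 bits remain
Read 2: bits[5:15] width=10 -> value=382 (bin 0101111110); offset now 15 = byte 1 bit 7; 17 bits remain
Read 3: bits[15:19] width=4 -> value=2 (bin 0010); offset now 19 = byte 2 bit 3; 13 bits remain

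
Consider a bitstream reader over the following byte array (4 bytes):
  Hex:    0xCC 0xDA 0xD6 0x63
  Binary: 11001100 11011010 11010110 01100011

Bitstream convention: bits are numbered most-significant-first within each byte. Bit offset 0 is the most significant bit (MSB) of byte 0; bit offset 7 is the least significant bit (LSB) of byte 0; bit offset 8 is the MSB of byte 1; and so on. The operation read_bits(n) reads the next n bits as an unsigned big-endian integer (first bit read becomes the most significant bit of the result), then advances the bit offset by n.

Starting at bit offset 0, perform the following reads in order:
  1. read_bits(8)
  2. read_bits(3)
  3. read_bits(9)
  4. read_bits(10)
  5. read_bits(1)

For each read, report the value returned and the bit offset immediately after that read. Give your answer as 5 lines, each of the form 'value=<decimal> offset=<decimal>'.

Read 1: bits[0:8] width=8 -> value=204 (bin 11001100); offset now 8 = byte 1 bit 0; 24 bits remain
Read 2: bits[8:11] width=3 -> value=6 (bin 110); offset now 11 = byte 1 bit 3; 21 bits remain
Read 3: bits[11:20] width=9 -> value=429 (bin 110101101); offset now 20 = byte 2 bit 4; 12 bits remain
Read 4: bits[20:30] width=10 -> value=408 (bin 0110011000); offset now 30 = byte 3 bit 6; 2 bits remain
Read 5: bits[30:31] width=1 -> value=1 (bin 1); offset now 31 = byte 3 bit 7; 1 bits remain

Answer: value=204 offset=8
value=6 offset=11
value=429 offset=20
value=408 offset=30
value=1 offset=31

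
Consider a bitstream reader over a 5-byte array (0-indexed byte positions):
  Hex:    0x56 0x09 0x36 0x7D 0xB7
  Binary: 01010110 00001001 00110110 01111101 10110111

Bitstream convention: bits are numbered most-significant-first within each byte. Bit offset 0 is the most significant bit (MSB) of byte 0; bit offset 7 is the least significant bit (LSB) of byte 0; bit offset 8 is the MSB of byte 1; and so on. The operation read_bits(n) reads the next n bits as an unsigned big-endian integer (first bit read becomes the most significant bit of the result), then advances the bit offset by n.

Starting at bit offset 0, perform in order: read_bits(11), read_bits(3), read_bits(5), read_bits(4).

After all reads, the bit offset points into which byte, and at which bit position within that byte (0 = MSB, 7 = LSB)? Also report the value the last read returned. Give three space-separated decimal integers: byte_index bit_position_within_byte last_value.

Answer: 2 7 11

Derivation:
Read 1: bits[0:11] width=11 -> value=688 (bin 01010110000); offset now 11 = byte 1 bit 3; 29 bits remain
Read 2: bits[11:14] width=3 -> value=2 (bin 010); offset now 14 = byte 1 bit 6; 26 bits remain
Read 3: bits[14:19] width=5 -> value=9 (bin 01001); offset now 19 = byte 2 bit 3; 21 bits remain
Read 4: bits[19:23] width=4 -> value=11 (bin 1011); offset now 23 = byte 2 bit 7; 17 bits remain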